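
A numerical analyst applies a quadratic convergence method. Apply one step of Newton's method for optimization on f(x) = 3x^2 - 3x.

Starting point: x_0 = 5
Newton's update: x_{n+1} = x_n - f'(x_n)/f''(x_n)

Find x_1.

f(x) = 3x^2 - 3x
f'(x) = 6x + (-3), f''(x) = 6
Newton step: x_1 = x_0 - f'(x_0)/f''(x_0)
f'(5) = 27
x_1 = 5 - 27/6 = 1/2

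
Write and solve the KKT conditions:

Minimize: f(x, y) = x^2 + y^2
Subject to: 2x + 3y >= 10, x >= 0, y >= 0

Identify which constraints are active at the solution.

KKT conditions for min x^2 + y^2 s.t. 2x + 3y >= 10, x >= 0, y >= 0:
Stationarity: 2x = mu*2 + mu_x, 2y = mu*3 + mu_y, with mu, mu_x, mu_y >= 0
Complementary slackness: mu*(2x + 3y - 10) = 0, mu_x*x = 0, mu_y*y = 0
(0, 0) is infeasible (2*0 + 3*0 < 10), so if mu = 0 stationarity would force x = mu_x/2 >= 0, y = mu_y/2 >= 0 with mu_x*x = mu_y*y = 0, i.e. x = y = 0: contradiction. Hence mu > 0 and 2x + 3y = 10 is active.
Try x > 0, y > 0 (so mu_x = mu_y = 0): x = 2*mu/2, y = 3*mu/2
Substitute: 2*(2*mu/2) + 3*(3*mu/2) = 10
  mu*13/2 = 10 => mu = 20/13
x* = 20/13 > 0, y* = 30/13 > 0, consistent with mu_x = mu_y = 0.
f is convex and the constraints are linear, so this KKT point is the global minimum.
f* = 100/13
Active constraints: 2x + 3y >= 10 (holds with equality, mu = 20/13 > 0); x >= 0 and y >= 0 are inactive (mu_x = mu_y = 0).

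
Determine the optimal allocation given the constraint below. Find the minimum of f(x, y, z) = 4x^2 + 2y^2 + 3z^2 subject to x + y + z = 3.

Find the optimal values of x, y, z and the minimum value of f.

Using Lagrange multipliers on f = 4x^2 + 2y^2 + 3z^2 with constraint x + y + z = 3:
Conditions: 2*4*x = lambda, 2*2*y = lambda, 2*3*z = lambda
So x = lambda/8, y = lambda/4, z = lambda/6
Substituting into constraint: lambda * (13/24) = 3
lambda = 72/13
x = 9/13, y = 18/13, z = 12/13
Minimum value = 108/13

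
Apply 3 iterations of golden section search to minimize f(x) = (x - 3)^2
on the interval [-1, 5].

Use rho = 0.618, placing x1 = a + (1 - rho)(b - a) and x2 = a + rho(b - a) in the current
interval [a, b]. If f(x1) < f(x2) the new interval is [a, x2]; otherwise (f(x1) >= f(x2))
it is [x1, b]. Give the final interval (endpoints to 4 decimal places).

Golden section search for min of f(x) = (x - 3)^2 on [-1, 5].
Each step: x1 = a + (1 - rho)(b - a), x2 = a + rho(b - a); if f(x1) < f(x2) keep [a, x2], otherwise keep [x1, b].
Step 1: [-1.0000, 5.0000], x1=1.2920 (f=2.9173), x2=2.7080 (f=0.0853); f(x1) > f(x2) => keep [1.2920, 5.0000]
Step 2: [1.2920, 5.0000], x1=2.7085 (f=0.0850), x2=3.5835 (f=0.3405); f(x1) < f(x2) => keep [1.2920, 3.5835]
Step 3: [1.2920, 3.5835], x1=2.1674 (f=0.6933), x2=2.7082 (f=0.0852); f(x1) > f(x2) => keep [2.1674, 3.5835]
Final interval: [2.1674, 3.5835]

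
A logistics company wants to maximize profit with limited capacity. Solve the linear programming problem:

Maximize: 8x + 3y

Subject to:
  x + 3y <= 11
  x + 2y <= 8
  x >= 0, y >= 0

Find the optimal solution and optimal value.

Feasible vertices: (0, 0), (0, 11/3), (2, 3), (8, 0)
Objective 8x + 3y at each:
  (0, 0): 0
  (0, 11/3): 11
  (2, 3): 25
  (8, 0): 64
Maximum is 64 at (8, 0).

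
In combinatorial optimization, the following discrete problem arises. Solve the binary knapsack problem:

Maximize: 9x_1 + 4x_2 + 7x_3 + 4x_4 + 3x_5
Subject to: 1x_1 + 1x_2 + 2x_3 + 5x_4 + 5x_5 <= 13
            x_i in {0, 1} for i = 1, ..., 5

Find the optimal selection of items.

Items: item 1 (v=9, w=1), item 2 (v=4, w=1), item 3 (v=7, w=2), item 4 (v=4, w=5), item 5 (v=3, w=5)
Capacity: 13
Checking all 32 subsets (w = total weight, v = total value):
  {}: w = 0, v = 0
  {1}: w = 1, v = 9
  {2}: w = 1, v = 4
  {3}: w = 2, v = 7
  {4}: w = 5, v = 4
  {5}: w = 5, v = 3
  {1, 2}: w = 2, v = 13
  {1, 3}: w = 3, v = 16
  {1, 4}: w = 6, v = 13
  {1, 5}: w = 6, v = 12
  {2, 3}: w = 3, v = 11
  {2, 4}: w = 6, v = 8
  {2, 5}: w = 6, v = 7
  {3, 4}: w = 7, v = 11
  {3, 5}: w = 7, v = 10
  {4, 5}: w = 10, v = 7
  {1, 2, 3}: w = 4, v = 20
  {1, 2, 4}: w = 7, v = 17
  {1, 2, 5}: w = 7, v = 16
  {1, 3, 4}: w = 8, v = 20
  {1, 3, 5}: w = 8, v = 19
  {1, 4, 5}: w = 11, v = 16
  {2, 3, 4}: w = 8, v = 15
  {2, 3, 5}: w = 8, v = 14
  {2, 4, 5}: w = 11, v = 11
  {3, 4, 5}: w = 12, v = 14
  {1, 2, 3, 4}: w = 9, v = 24
  {1, 2, 3, 5}: w = 9, v = 23
  {1, 2, 4, 5}: w = 12, v = 20
  {1, 3, 4, 5}: w = 13, v = 23
  {2, 3, 4, 5}: w = 13, v = 18
  {1, 2, 3, 4, 5}: w = 14 > 13, infeasible
Best feasible subset: items [1, 2, 3, 4]
Total weight: 9 <= 13, total value: 24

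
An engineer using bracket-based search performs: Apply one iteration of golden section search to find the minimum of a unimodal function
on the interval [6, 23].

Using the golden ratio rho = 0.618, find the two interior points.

Golden section search on [6, 23].
Golden ratio rho = 0.618 (approx).
Interior points:
  x_1 = 6 + (1-0.618)*17 = 12.4940
  x_2 = 6 + 0.618*17 = 16.5060
Compare f(x_1) and f(x_2) to determine which subinterval to keep.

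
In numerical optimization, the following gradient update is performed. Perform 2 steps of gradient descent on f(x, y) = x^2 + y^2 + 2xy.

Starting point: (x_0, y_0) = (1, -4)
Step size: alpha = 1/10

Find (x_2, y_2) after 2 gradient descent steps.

f(x,y) = x^2 + y^2 + 2xy
grad_x = 2x + 2y, grad_y = 2y + 2x
Step 1: grad = (-6, -6), (8/5, -17/5)
Step 2: grad = (-18/5, -18/5), (49/25, -76/25)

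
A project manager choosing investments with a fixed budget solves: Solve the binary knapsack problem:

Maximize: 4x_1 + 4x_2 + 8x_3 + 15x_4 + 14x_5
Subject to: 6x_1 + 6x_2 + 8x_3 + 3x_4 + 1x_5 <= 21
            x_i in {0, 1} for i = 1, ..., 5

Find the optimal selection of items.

Items: item 1 (v=4, w=6), item 2 (v=4, w=6), item 3 (v=8, w=8), item 4 (v=15, w=3), item 5 (v=14, w=1)
Capacity: 21
Checking all 32 subsets (w = total weight, v = total value):
  {}: w = 0, v = 0
  {1}: w = 6, v = 4
  {2}: w = 6, v = 4
  {3}: w = 8, v = 8
  {4}: w = 3, v = 15
  {5}: w = 1, v = 14
  {1, 2}: w = 12, v = 8
  {1, 3}: w = 14, v = 12
  {1, 4}: w = 9, v = 19
  {1, 5}: w = 7, v = 18
  {2, 3}: w = 14, v = 12
  {2, 4}: w = 9, v = 19
  {2, 5}: w = 7, v = 18
  {3, 4}: w = 11, v = 23
  {3, 5}: w = 9, v = 22
  {4, 5}: w = 4, v = 29
  {1, 2, 3}: w = 20, v = 16
  {1, 2, 4}: w = 15, v = 23
  {1, 2, 5}: w = 13, v = 22
  {1, 3, 4}: w = 17, v = 27
  {1, 3, 5}: w = 15, v = 26
  {1, 4, 5}: w = 10, v = 33
  {2, 3, 4}: w = 17, v = 27
  {2, 3, 5}: w = 15, v = 26
  {2, 4, 5}: w = 10, v = 33
  {3, 4, 5}: w = 12, v = 37
  {1, 2, 3, 4}: w = 23 > 21, infeasible
  {1, 2, 3, 5}: w = 21, v = 30
  {1, 2, 4, 5}: w = 16, v = 37
  {1, 3, 4, 5}: w = 18, v = 41
  {2, 3, 4, 5}: w = 18, v = 41
  {1, 2, 3, 4, 5}: w = 24 > 21, infeasible
Best feasible subset: items [1, 3, 4, 5]
(The same value 41 is also attained by {2, 3, 4, 5}.)
Total weight: 18 <= 21, total value: 41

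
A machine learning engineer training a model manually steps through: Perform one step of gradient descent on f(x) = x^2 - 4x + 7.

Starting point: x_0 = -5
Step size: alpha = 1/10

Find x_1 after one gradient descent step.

f(x) = x^2 - 4x + 7
f'(x) = 2x - 4
f'(-5) = 2*-5 + (-4) = -14
x_1 = x_0 - alpha * f'(x_0) = -5 - 1/10 * -14 = -18/5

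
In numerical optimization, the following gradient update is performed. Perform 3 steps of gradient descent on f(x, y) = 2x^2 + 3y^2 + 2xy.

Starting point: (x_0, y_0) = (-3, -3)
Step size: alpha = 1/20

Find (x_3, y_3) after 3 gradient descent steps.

f(x,y) = 2x^2 + 3y^2 + 2xy
grad_x = 4x + 2y, grad_y = 6y + 2x
Step 1: grad = (-18, -24), (-21/10, -9/5)
Step 2: grad = (-12, -15), (-3/2, -21/20)
Step 3: grad = (-81/10, -93/10), (-219/200, -117/200)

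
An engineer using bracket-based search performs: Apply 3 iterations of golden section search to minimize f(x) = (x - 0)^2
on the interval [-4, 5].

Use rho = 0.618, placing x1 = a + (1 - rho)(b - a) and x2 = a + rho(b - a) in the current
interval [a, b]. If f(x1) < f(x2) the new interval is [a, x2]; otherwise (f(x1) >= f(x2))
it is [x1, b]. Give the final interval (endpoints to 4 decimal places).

Golden section search for min of f(x) = (x - 0)^2 on [-4, 5].
Each step: x1 = a + (1 - rho)(b - a), x2 = a + rho(b - a); if f(x1) < f(x2) keep [a, x2], otherwise keep [x1, b].
Step 1: [-4.0000, 5.0000], x1=-0.5620 (f=0.3158), x2=1.5620 (f=2.4398); f(x1) < f(x2) => keep [-4.0000, 1.5620]
Step 2: [-4.0000, 1.5620], x1=-1.8753 (f=3.5168), x2=-0.5627 (f=0.3166); f(x1) > f(x2) => keep [-1.8753, 1.5620]
Step 3: [-1.8753, 1.5620], x1=-0.5623 (f=0.3161), x2=0.2489 (f=0.0620); f(x1) > f(x2) => keep [-0.5623, 1.5620]
Final interval: [-0.5623, 1.5620]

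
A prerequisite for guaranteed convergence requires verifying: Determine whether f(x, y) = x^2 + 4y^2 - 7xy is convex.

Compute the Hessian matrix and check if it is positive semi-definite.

f(x,y) = x^2 + 4y^2 - 7xy
Hessian H = [[2, -7], [-7, 8]]
trace(H) = 10, det(H) = -33
Eigenvalues: (10 +/- sqrt(232)) / 2 = 12.62, -2.616
Since not both eigenvalues positive, f is neither convex nor concave.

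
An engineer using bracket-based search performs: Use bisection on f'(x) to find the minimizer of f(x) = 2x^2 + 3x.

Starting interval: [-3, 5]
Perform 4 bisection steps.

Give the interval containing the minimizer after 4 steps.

Finding critical point of f(x) = 2x^2 + 3x using bisection on f'(x) = 4x + 3.
f'(x) = 0 when x = -3/4.
Starting interval: [-3, 5]
Step 1: mid = 1, f'(mid) = 7, new interval = [-3, 1]
Step 2: mid = -1, f'(mid) = -1, new interval = [-1, 1]
Step 3: mid = 0, f'(mid) = 3, new interval = [-1, 0]
Step 4: mid = -1/2, f'(mid) = 1, new interval = [-1, -1/2]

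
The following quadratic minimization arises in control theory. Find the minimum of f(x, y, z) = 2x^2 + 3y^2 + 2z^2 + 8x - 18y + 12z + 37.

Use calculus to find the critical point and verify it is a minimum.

f(x,y,z) = 2x^2 + 3y^2 + 2z^2 + 8x - 18y + 12z + 37
df/dx = 4x + (8) = 0 => x = -2
df/dy = 6y + (-18) = 0 => y = 3
df/dz = 4z + (12) = 0 => z = -3
f(-2,3,-3) = 2*(-2)^2 + 3*(3)^2 + 2*(-3)^2 + 8*(-2) + -18*(3) + 12*(-3) + 37 = -16
Hessian is diagonal with entries 4, 6, 4 > 0, confirmed minimum.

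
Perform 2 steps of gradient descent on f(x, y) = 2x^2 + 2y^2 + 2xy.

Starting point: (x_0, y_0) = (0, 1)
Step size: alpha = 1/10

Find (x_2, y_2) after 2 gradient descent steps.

f(x,y) = 2x^2 + 2y^2 + 2xy
grad_x = 4x + 2y, grad_y = 4y + 2x
Step 1: grad = (2, 4), (-1/5, 3/5)
Step 2: grad = (2/5, 2), (-6/25, 2/5)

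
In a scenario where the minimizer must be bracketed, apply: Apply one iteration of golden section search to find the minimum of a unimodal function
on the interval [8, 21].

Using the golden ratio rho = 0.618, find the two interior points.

Golden section search on [8, 21].
Golden ratio rho = 0.618 (approx).
Interior points:
  x_1 = 8 + (1-0.618)*13 = 12.9660
  x_2 = 8 + 0.618*13 = 16.0340
Compare f(x_1) and f(x_2) to determine which subinterval to keep.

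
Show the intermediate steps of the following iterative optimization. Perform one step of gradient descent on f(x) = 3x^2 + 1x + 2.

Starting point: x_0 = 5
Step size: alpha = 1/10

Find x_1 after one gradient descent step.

f(x) = 3x^2 + 1x + 2
f'(x) = 6x + 1
f'(5) = 6*5 + (1) = 31
x_1 = x_0 - alpha * f'(x_0) = 5 - 1/10 * 31 = 19/10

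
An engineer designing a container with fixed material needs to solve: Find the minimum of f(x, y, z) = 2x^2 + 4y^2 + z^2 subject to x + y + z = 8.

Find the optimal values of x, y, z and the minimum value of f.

Using Lagrange multipliers on f = 2x^2 + 4y^2 + z^2 with constraint x + y + z = 8:
Conditions: 2*2*x = lambda, 2*4*y = lambda, 2*1*z = lambda
So x = lambda/4, y = lambda/8, z = lambda/2
Substituting into constraint: lambda * (7/8) = 8
lambda = 64/7
x = 16/7, y = 8/7, z = 32/7
Minimum value = 256/7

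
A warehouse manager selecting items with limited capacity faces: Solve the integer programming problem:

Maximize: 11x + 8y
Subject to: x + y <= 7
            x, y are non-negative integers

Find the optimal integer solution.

Objective: 11x + 8y, constraint: x + y <= 7
Coefficient of x is 11 >= coefficient of y is 8, so allocate the entire budget to x.
Optimal: x = 7, y = 0, value = 77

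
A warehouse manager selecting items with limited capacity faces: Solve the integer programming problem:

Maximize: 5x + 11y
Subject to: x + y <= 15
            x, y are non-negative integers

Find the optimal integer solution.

Objective: 5x + 11y, constraint: x + y <= 15
Coefficient of y is 11 > coefficient of x is 5, so allocate the entire budget to y.
Optimal: x = 0, y = 15, value = 165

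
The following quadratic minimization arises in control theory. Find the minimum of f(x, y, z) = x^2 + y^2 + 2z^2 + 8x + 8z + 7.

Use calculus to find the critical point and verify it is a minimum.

f(x,y,z) = x^2 + y^2 + 2z^2 + 8x + 8z + 7
df/dx = 2x + (8) = 0 => x = -4
df/dy = 2y + (0) = 0 => y = 0
df/dz = 4z + (8) = 0 => z = -2
f(-4,0,-2) = 1*(-4)^2 + 1*(0)^2 + 2*(-2)^2 + 8*(-4) + 8*(-2) + 7 = -17
Hessian is diagonal with entries 2, 2, 4 > 0, confirmed minimum.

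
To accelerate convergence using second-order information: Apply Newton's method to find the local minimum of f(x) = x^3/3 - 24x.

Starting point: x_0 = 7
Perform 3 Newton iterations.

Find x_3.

f(x) = x^3/3 - 24x
f'(x) = x^2 - 24, f''(x) = 2x
Newton update: x_{n+1} = x_n - (x_n^2 - 24)/(2*x_n)
Step 1: x_0 = 7, f'=25, f''=14, x_1 = 73/14
Step 2: x_1 = 73/14, f'=625/196, f''=73/7, x_2 = 10033/2044
Step 3: x_2 = 10033/2044, f'=390625/4177936, f''=10033/1022, x_3 = 200931553/41014904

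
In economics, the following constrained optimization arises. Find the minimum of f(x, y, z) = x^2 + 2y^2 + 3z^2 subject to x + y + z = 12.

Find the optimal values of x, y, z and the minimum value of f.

Using Lagrange multipliers on f = x^2 + 2y^2 + 3z^2 with constraint x + y + z = 12:
Conditions: 2*1*x = lambda, 2*2*y = lambda, 2*3*z = lambda
So x = lambda/2, y = lambda/4, z = lambda/6
Substituting into constraint: lambda * (11/12) = 12
lambda = 144/11
x = 72/11, y = 36/11, z = 24/11
Minimum value = 864/11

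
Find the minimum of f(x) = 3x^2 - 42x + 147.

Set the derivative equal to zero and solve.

f(x) = 3x^2 - 42x + 147
f'(x) = 6x + (-42) = 0
x = 42/6 = 7
f(7) = 0
Since f''(x) = 6 > 0, this is a minimum.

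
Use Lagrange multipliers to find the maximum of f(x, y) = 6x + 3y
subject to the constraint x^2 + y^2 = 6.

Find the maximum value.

Set up Lagrange conditions: grad f = lambda * grad g
  6 = 2*lambda*x
  3 = 2*lambda*y
From these: x/y = 6/3, so x = 6t, y = 3t for some t.
Substitute into constraint: (6t)^2 + (3t)^2 = 6
  t^2 * 45 = 6
  t = sqrt(6/45)
Maximum = 6*x + 3*y = (6^2 + 3^2)*t = 45 * sqrt(6/45) = sqrt(270)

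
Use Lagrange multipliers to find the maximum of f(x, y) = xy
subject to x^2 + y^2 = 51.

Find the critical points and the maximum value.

Lagrange conditions: y = 2*lambda*x and x = 2*lambda*y
If x = 0 then y = 0, violating the constraint, so x, y != 0.
Dividing: y/x = x/y => x^2 = y^2 => y = x or y = -x
Constraint: 2x^2 = 51 => x^2 = 51/2 => x = +/-sqrt(51/2)
Critical points: (sqrt(51/2), sqrt(51/2)), (-sqrt(51/2), -sqrt(51/2)), (sqrt(51/2), -sqrt(51/2)), (-sqrt(51/2), sqrt(51/2))
  y = x:  xy = x^2 = 51/2  at (sqrt(51/2), sqrt(51/2)) and (-sqrt(51/2), -sqrt(51/2))
  y = -x: xy = -x^2 = -51/2 at (sqrt(51/2), -sqrt(51/2)) and (-sqrt(51/2), sqrt(51/2))
Maximum xy = 51/2 at (sqrt(51/2), sqrt(51/2)) and (-sqrt(51/2), -sqrt(51/2))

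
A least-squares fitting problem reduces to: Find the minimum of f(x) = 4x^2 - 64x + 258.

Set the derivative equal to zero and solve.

f(x) = 4x^2 - 64x + 258
f'(x) = 8x + (-64) = 0
x = 64/8 = 8
f(8) = 2
Since f''(x) = 8 > 0, this is a minimum.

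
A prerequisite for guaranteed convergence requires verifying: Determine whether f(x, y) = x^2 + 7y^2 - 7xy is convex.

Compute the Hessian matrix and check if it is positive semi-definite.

f(x,y) = x^2 + 7y^2 - 7xy
Hessian H = [[2, -7], [-7, 14]]
trace(H) = 16, det(H) = -21
Eigenvalues: (16 +/- sqrt(340)) / 2 = 17.22, -1.22
Since not both eigenvalues positive, f is neither convex nor concave.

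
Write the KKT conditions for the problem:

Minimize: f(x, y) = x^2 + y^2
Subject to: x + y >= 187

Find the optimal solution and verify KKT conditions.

KKT conditions for min x^2 + y^2 s.t. x + y >= 187:
Stationarity: 2x = mu, 2y = mu
So x = y = mu/2.
Complementary slackness: mu*(x + y - 187) = 0
Primal feasibility: x + y >= 187; dual feasibility: mu >= 0
If mu = 0 then x = y = 0, but 0 + 0 < 187 is infeasible, so the constraint is active.
Constraint active: x + y = 2*(mu/2) = 187 => mu = 187
x = y = 187/2, f = 34969/2
Verify: stationarity 2*(187/2) = 187 = mu; primal 187/2 + 187/2 = 187 >= 187; dual mu = 187 >= 0; complementary slackness 187*(187 - 187) = 0. All KKT conditions hold.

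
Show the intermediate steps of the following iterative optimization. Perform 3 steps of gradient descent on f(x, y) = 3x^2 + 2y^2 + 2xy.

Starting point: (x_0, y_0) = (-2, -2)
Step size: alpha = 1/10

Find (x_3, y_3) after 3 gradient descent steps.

f(x,y) = 3x^2 + 2y^2 + 2xy
grad_x = 6x + 2y, grad_y = 4y + 2x
Step 1: grad = (-16, -12), (-2/5, -4/5)
Step 2: grad = (-4, -4), (0, -2/5)
Step 3: grad = (-4/5, -8/5), (2/25, -6/25)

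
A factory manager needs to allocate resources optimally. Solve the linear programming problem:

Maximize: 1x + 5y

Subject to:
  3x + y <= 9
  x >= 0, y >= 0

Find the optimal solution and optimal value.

The feasible region has vertices at [(0, 0), (3, 0), (0, 9)].
Checking objective 1x + 5y at each vertex:
  (0, 0): 1*0 + 5*0 = 0
  (3, 0): 1*3 + 5*0 = 3
  (0, 9): 1*0 + 5*9 = 45
Maximum is 45 at (0, 9).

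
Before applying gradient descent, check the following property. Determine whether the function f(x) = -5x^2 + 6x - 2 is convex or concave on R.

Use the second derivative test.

f(x) = -5x^2 + 6x - 2
f'(x) = -10x + 6
f''(x) = -10
Since f''(x) = -10 < 0 for all x, f is concave on R.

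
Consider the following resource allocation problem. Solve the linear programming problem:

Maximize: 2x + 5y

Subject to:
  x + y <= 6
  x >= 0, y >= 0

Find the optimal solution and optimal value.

The feasible region has vertices at [(0, 0), (6, 0), (0, 6)].
Checking objective 2x + 5y at each vertex:
  (0, 0): 2*0 + 5*0 = 0
  (6, 0): 2*6 + 5*0 = 12
  (0, 6): 2*0 + 5*6 = 30
Maximum is 30 at (0, 6).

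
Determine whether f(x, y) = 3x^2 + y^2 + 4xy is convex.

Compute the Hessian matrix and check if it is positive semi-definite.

f(x,y) = 3x^2 + y^2 + 4xy
Hessian H = [[6, 4], [4, 2]]
trace(H) = 8, det(H) = -4
Eigenvalues: (8 +/- sqrt(80)) / 2 = 8.472, -0.4721
Since not both eigenvalues positive, f is neither convex nor concave.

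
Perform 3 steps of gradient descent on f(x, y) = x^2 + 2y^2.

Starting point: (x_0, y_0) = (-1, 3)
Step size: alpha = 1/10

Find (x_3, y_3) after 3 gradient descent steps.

f(x,y) = x^2 + 2y^2
grad_x = 2x + 0y, grad_y = 4y + 0x
Step 1: grad = (-2, 12), (-4/5, 9/5)
Step 2: grad = (-8/5, 36/5), (-16/25, 27/25)
Step 3: grad = (-32/25, 108/25), (-64/125, 81/125)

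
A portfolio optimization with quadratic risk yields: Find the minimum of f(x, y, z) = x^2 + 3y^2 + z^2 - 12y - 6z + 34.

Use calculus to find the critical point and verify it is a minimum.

f(x,y,z) = x^2 + 3y^2 + z^2 - 12y - 6z + 34
df/dx = 2x + (0) = 0 => x = 0
df/dy = 6y + (-12) = 0 => y = 2
df/dz = 2z + (-6) = 0 => z = 3
f(0,2,3) = 1*(0)^2 + 3*(2)^2 + 1*(3)^2 + -12*(2) + -6*(3) + 34 = 13
Hessian is diagonal with entries 2, 6, 2 > 0, confirmed minimum.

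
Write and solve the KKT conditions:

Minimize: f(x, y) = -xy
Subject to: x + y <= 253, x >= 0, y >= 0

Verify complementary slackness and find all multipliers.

Problem: min -xy s.t. x + y <= 253 (multiplier lambda), x >= 0 (mu_x), y >= 0 (mu_y)
KKT stationarity: -y + lambda - mu_x = 0, -x + lambda - mu_y = 0, with lambda, mu_x, mu_y >= 0
Complementary slackness: lambda*(x + y - 253) = 0, mu_x*x = 0, mu_y*y = 0
If lambda = 0: y = -mu_x <= 0 and x = -mu_y <= 0 force x = y = 0 with f = 0; but x = y = 253/2 is feasible with f = -64009/4 < 0, so this is not the minimum. Hence lambda > 0 and x + y = 253.
Try x > 0, y > 0 (so mu_x = mu_y = 0): y = lambda, x = lambda => x = y = lambda
x + y = 253 => 2*lambda = 253 => lambda = 253/2
x* = y* = 253/2 > 0, consistent with mu_x = mu_y = 0.
(Any feasible point with x = 0 or y = 0 has f = 0 > -64009/4, so the minimum is not on those boundaries.)
min(-xy) = -64009/4 (i.e. max xy = 64009/4)
Multipliers: lambda = 253/2, mu_x = 0, mu_y = 0
Complementary slackness: lambda*(x + y - 253) = 253/2*(253/2 + 253/2 - 253) = 0, mu_x*x = 0*253/2 = 0, mu_y*y = 0*253/2 = 0. Satisfied.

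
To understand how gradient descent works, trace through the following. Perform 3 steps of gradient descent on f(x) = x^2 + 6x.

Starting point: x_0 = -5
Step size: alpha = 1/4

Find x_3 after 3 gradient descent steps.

f(x) = x^2 + 6x, f'(x) = 2x + (6)
Step 1: f'(-5) = -4, x_1 = -5 - 1/4 * -4 = -4
Step 2: f'(-4) = -2, x_2 = -4 - 1/4 * -2 = -7/2
Step 3: f'(-7/2) = -1, x_3 = -7/2 - 1/4 * -1 = -13/4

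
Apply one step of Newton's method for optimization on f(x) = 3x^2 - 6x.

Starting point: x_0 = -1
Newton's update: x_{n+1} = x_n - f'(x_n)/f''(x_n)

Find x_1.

f(x) = 3x^2 - 6x
f'(x) = 6x + (-6), f''(x) = 6
Newton step: x_1 = x_0 - f'(x_0)/f''(x_0)
f'(-1) = -12
x_1 = -1 - -12/6 = 1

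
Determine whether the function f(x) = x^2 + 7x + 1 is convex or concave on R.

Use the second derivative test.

f(x) = x^2 + 7x + 1
f'(x) = 2x + 7
f''(x) = 2
Since f''(x) = 2 > 0 for all x, f is convex on R.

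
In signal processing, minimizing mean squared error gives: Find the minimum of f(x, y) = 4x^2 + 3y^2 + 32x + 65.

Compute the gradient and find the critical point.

f(x,y) = 4x^2 + 3y^2 + 32x + 65
df/dx = 8x + (32) = 0  =>  x = -4
df/dy = 6y + (0) = 0  =>  y = 0
f(-4, 0) = 4*(-4)^2 + 3*(0)^2 + 32*(-4) + 65 = 1
Hessian is diagonal with entries 8, 6 > 0, so this is a minimum.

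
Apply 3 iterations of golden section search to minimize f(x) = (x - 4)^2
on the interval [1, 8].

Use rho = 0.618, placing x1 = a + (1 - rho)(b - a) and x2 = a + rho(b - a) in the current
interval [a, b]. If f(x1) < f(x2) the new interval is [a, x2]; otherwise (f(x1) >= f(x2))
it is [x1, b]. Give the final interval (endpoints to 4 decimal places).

Golden section search for min of f(x) = (x - 4)^2 on [1, 8].
Each step: x1 = a + (1 - rho)(b - a), x2 = a + rho(b - a); if f(x1) < f(x2) keep [a, x2], otherwise keep [x1, b].
Step 1: [1.0000, 8.0000], x1=3.6740 (f=0.1063), x2=5.3260 (f=1.7583); f(x1) < f(x2) => keep [1.0000, 5.3260]
Step 2: [1.0000, 5.3260], x1=2.6525 (f=1.8157), x2=3.6735 (f=0.1066); f(x1) > f(x2) => keep [2.6525, 5.3260]
Step 3: [2.6525, 5.3260], x1=3.6738 (f=0.1064), x2=4.3047 (f=0.0929); f(x1) > f(x2) => keep [3.6738, 5.3260]
Final interval: [3.6738, 5.3260]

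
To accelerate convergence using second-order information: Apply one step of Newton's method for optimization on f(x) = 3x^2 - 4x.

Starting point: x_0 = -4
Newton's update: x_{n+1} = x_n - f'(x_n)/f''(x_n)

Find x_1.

f(x) = 3x^2 - 4x
f'(x) = 6x + (-4), f''(x) = 6
Newton step: x_1 = x_0 - f'(x_0)/f''(x_0)
f'(-4) = -28
x_1 = -4 - -28/6 = 2/3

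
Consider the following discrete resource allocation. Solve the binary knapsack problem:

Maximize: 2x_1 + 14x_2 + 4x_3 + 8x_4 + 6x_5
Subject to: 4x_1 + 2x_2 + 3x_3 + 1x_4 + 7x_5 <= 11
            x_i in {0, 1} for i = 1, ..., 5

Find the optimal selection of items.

Items: item 1 (v=2, w=4), item 2 (v=14, w=2), item 3 (v=4, w=3), item 4 (v=8, w=1), item 5 (v=6, w=7)
Capacity: 11
Checking all 32 subsets (w = total weight, v = total value):
  {}: w = 0, v = 0
  {1}: w = 4, v = 2
  {2}: w = 2, v = 14
  {3}: w = 3, v = 4
  {4}: w = 1, v = 8
  {5}: w = 7, v = 6
  {1, 2}: w = 6, v = 16
  {1, 3}: w = 7, v = 6
  {1, 4}: w = 5, v = 10
  {1, 5}: w = 11, v = 8
  {2, 3}: w = 5, v = 18
  {2, 4}: w = 3, v = 22
  {2, 5}: w = 9, v = 20
  {3, 4}: w = 4, v = 12
  {3, 5}: w = 10, v = 10
  {4, 5}: w = 8, v = 14
  {1, 2, 3}: w = 9, v = 20
  {1, 2, 4}: w = 7, v = 24
  {1, 2, 5}: w = 13 > 11, infeasible
  {1, 3, 4}: w = 8, v = 14
  {1, 3, 5}: w = 14 > 11, infeasible
  {1, 4, 5}: w = 12 > 11, infeasible
  {2, 3, 4}: w = 6, v = 26
  {2, 3, 5}: w = 12 > 11, infeasible
  {2, 4, 5}: w = 10, v = 28
  {3, 4, 5}: w = 11, v = 18
  {1, 2, 3, 4}: w = 10, v = 28
  {1, 2, 3, 5}: w = 16 > 11, infeasible
  {1, 2, 4, 5}: w = 14 > 11, infeasible
  {1, 3, 4, 5}: w = 15 > 11, infeasible
  {2, 3, 4, 5}: w = 13 > 11, infeasible
  {1, 2, 3, 4, 5}: w = 17 > 11, infeasible
Best feasible subset: items [2, 4, 5]
(The same value 28 is also attained by {1, 2, 3, 4}.)
Total weight: 10 <= 11, total value: 28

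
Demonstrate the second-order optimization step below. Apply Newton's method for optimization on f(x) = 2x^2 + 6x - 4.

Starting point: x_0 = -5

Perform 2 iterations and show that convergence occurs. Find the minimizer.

f(x) = 2x^2 + 6x - 4, f'(x) = 4x + (6), f''(x) = 4
Step 1: f'(-5) = -14, x_1 = -5 - -14/4 = -3/2
Step 2: f'(-3/2) = 0, x_2 = -3/2 (converged)
Newton's method converges in 1 step for quadratics.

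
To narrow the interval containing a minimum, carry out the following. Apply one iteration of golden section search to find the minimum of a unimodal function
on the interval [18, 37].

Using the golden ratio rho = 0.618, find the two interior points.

Golden section search on [18, 37].
Golden ratio rho = 0.618 (approx).
Interior points:
  x_1 = 18 + (1-0.618)*19 = 25.2580
  x_2 = 18 + 0.618*19 = 29.7420
Compare f(x_1) and f(x_2) to determine which subinterval to keep.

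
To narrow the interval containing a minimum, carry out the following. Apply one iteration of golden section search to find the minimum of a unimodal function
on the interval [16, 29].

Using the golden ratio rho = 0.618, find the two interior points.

Golden section search on [16, 29].
Golden ratio rho = 0.618 (approx).
Interior points:
  x_1 = 16 + (1-0.618)*13 = 20.9660
  x_2 = 16 + 0.618*13 = 24.0340
Compare f(x_1) and f(x_2) to determine which subinterval to keep.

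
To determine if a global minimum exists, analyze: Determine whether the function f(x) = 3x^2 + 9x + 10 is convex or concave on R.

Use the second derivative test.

f(x) = 3x^2 + 9x + 10
f'(x) = 6x + 9
f''(x) = 6
Since f''(x) = 6 > 0 for all x, f is convex on R.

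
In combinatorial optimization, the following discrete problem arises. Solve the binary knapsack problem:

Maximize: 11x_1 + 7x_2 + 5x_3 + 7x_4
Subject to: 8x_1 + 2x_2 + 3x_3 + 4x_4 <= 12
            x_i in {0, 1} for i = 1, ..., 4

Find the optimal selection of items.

Items: item 1 (v=11, w=8), item 2 (v=7, w=2), item 3 (v=5, w=3), item 4 (v=7, w=4)
Capacity: 12
Checking all 16 subsets (w = total weight, v = total value):
  {}: w = 0, v = 0
  {1}: w = 8, v = 11
  {2}: w = 2, v = 7
  {3}: w = 3, v = 5
  {4}: w = 4, v = 7
  {1, 2}: w = 10, v = 18
  {1, 3}: w = 11, v = 16
  {1, 4}: w = 12, v = 18
  {2, 3}: w = 5, v = 12
  {2, 4}: w = 6, v = 14
  {3, 4}: w = 7, v = 12
  {1, 2, 3}: w = 13 > 12, infeasible
  {1, 2, 4}: w = 14 > 12, infeasible
  {1, 3, 4}: w = 15 > 12, infeasible
  {2, 3, 4}: w = 9, v = 19
  {1, 2, 3, 4}: w = 17 > 12, infeasible
Best feasible subset: items [2, 3, 4]
Total weight: 9 <= 12, total value: 19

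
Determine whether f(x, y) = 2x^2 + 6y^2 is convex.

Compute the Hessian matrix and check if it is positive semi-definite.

f(x,y) = 2x^2 + 6y^2
Hessian H = [[4, 0], [0, 12]]
trace(H) = 16, det(H) = 48
Eigenvalues: (16 +/- sqrt(64)) / 2 = 12, 4
Since both eigenvalues > 0, f is convex.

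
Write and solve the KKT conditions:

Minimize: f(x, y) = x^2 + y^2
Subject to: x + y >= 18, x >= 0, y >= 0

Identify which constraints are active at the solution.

KKT conditions for min x^2 + y^2 s.t. 1x + 1y >= 18, x >= 0, y >= 0:
Stationarity: 2x = mu*1 + mu_x, 2y = mu*1 + mu_y, with mu, mu_x, mu_y >= 0
Complementary slackness: mu*(x + y - 18) = 0, mu_x*x = 0, mu_y*y = 0
(0, 0) is infeasible (1*0 + 1*0 < 18), so if mu = 0 stationarity would force x = mu_x/2 >= 0, y = mu_y/2 >= 0 with mu_x*x = mu_y*y = 0, i.e. x = y = 0: contradiction. Hence mu > 0 and x + y = 18 is active.
Try x > 0, y > 0 (so mu_x = mu_y = 0): x = 1*mu/2, y = 1*mu/2
Substitute: 1*(1*mu/2) + 1*(1*mu/2) = 18
  mu*2/2 = 18 => mu = 18
x* = 9 > 0, y* = 9 > 0, consistent with mu_x = mu_y = 0.
f is convex and the constraints are linear, so this KKT point is the global minimum.
f* = 162
Active constraints: x + y >= 18 (holds with equality, mu = 18 > 0); x >= 0 and y >= 0 are inactive (mu_x = mu_y = 0).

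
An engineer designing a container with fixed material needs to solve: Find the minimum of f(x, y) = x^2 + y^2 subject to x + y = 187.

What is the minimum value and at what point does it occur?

Substitute y = 187 - x into f(x,y) = x^2 + y^2:
g(x) = x^2 + (187 - x)^2 = 2x^2 - 374x + 34969
g'(x) = 4x - 374 = 0  =>  x = 187/2
y = 187 - 187/2 = 187/2
Minimum value = (187/2)^2 + (187/2)^2 = 34969/2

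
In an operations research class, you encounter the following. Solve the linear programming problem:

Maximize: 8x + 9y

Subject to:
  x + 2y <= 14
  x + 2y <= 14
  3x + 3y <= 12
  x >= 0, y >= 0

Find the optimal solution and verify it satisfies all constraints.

Feasible vertices: (0, 0), (0, 4), (4, 0)
Objective 8x + 9y at each vertex:
  (0, 0): 0
  (0, 4): 36
  (4, 0): 32
Maximum is 36 at (0, 4).
Verify constraints at (x, y) = (0, 4):
  1*0 + 2*4 = 8 <= 14
  1*0 + 2*4 = 8 <= 14
  3*0 + 3*4 = 12 <= 12 (active)
  x = 0 >= 0, y = 4 >= 0. All constraints satisfied.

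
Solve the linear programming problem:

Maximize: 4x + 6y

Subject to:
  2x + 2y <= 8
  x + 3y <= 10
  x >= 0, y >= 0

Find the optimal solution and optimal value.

Feasible vertices: (0, 0), (0, 10/3), (1, 3), (4, 0)
Objective 4x + 6y at each:
  (0, 0): 0
  (0, 10/3): 20
  (1, 3): 22
  (4, 0): 16
Maximum is 22 at (1, 3).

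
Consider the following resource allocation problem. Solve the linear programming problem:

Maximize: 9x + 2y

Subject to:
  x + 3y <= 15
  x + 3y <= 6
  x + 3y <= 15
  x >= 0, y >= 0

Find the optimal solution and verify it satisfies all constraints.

Feasible vertices: (0, 0), (0, 2), (6, 0)
Objective 9x + 2y at each vertex:
  (0, 0): 0
  (0, 2): 4
  (6, 0): 54
Maximum is 54 at (6, 0).
Verify constraints at (x, y) = (6, 0):
  1*6 + 3*0 = 6 <= 15
  1*6 + 3*0 = 6 <= 6 (active)
  1*6 + 3*0 = 6 <= 15
  x = 6 >= 0, y = 0 >= 0. All constraints satisfied.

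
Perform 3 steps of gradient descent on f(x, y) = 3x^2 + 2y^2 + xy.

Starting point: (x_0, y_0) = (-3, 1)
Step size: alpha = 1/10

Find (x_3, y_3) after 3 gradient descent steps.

f(x,y) = 3x^2 + 2y^2 + xy
grad_x = 6x + 1y, grad_y = 4y + 1x
Step 1: grad = (-17, 1), (-13/10, 9/10)
Step 2: grad = (-69/10, 23/10), (-61/100, 67/100)
Step 3: grad = (-299/100, 207/100), (-311/1000, 463/1000)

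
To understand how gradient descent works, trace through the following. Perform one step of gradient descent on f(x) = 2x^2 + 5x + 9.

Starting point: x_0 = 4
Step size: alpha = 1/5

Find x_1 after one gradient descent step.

f(x) = 2x^2 + 5x + 9
f'(x) = 4x + 5
f'(4) = 4*4 + (5) = 21
x_1 = x_0 - alpha * f'(x_0) = 4 - 1/5 * 21 = -1/5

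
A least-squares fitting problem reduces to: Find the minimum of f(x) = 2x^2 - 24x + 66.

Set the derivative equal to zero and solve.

f(x) = 2x^2 - 24x + 66
f'(x) = 4x + (-24) = 0
x = 24/4 = 6
f(6) = -6
Since f''(x) = 4 > 0, this is a minimum.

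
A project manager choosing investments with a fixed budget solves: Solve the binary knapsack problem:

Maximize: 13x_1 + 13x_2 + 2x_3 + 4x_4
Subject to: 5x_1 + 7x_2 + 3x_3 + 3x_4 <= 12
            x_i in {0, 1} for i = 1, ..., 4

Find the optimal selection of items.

Items: item 1 (v=13, w=5), item 2 (v=13, w=7), item 3 (v=2, w=3), item 4 (v=4, w=3)
Capacity: 12
Checking all 16 subsets (w = total weight, v = total value):
  {}: w = 0, v = 0
  {1}: w = 5, v = 13
  {2}: w = 7, v = 13
  {3}: w = 3, v = 2
  {4}: w = 3, v = 4
  {1, 2}: w = 12, v = 26
  {1, 3}: w = 8, v = 15
  {1, 4}: w = 8, v = 17
  {2, 3}: w = 10, v = 15
  {2, 4}: w = 10, v = 17
  {3, 4}: w = 6, v = 6
  {1, 2, 3}: w = 15 > 12, infeasible
  {1, 2, 4}: w = 15 > 12, infeasible
  {1, 3, 4}: w = 11, v = 19
  {2, 3, 4}: w = 13 > 12, infeasible
  {1, 2, 3, 4}: w = 18 > 12, infeasible
Best feasible subset: items [1, 2]
Total weight: 12 <= 12, total value: 26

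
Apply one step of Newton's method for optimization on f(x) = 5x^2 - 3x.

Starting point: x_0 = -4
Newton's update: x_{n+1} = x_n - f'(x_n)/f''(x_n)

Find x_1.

f(x) = 5x^2 - 3x
f'(x) = 10x + (-3), f''(x) = 10
Newton step: x_1 = x_0 - f'(x_0)/f''(x_0)
f'(-4) = -43
x_1 = -4 - -43/10 = 3/10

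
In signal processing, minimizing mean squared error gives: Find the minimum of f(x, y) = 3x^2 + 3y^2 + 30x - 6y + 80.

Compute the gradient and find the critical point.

f(x,y) = 3x^2 + 3y^2 + 30x - 6y + 80
df/dx = 6x + (30) = 0  =>  x = -5
df/dy = 6y + (-6) = 0  =>  y = 1
f(-5, 1) = 3*(-5)^2 + 3*(1)^2 + 30*(-5) + -6*(1) + 80 = 2
Hessian is diagonal with entries 6, 6 > 0, so this is a minimum.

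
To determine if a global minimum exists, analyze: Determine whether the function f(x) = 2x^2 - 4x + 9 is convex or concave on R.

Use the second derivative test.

f(x) = 2x^2 - 4x + 9
f'(x) = 4x - 4
f''(x) = 4
Since f''(x) = 4 > 0 for all x, f is convex on R.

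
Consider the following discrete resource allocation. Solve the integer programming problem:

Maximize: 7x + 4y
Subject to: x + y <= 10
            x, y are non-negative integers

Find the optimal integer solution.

Objective: 7x + 4y, constraint: x + y <= 10
Coefficient of x is 7 >= coefficient of y is 4, so allocate the entire budget to x.
Optimal: x = 10, y = 0, value = 70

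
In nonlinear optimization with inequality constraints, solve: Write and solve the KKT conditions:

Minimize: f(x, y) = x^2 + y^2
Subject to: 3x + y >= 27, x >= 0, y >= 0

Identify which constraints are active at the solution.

KKT conditions for min x^2 + y^2 s.t. 3x + 1y >= 27, x >= 0, y >= 0:
Stationarity: 2x = mu*3 + mu_x, 2y = mu*1 + mu_y, with mu, mu_x, mu_y >= 0
Complementary slackness: mu*(3x + y - 27) = 0, mu_x*x = 0, mu_y*y = 0
(0, 0) is infeasible (3*0 + 1*0 < 27), so if mu = 0 stationarity would force x = mu_x/2 >= 0, y = mu_y/2 >= 0 with mu_x*x = mu_y*y = 0, i.e. x = y = 0: contradiction. Hence mu > 0 and 3x + y = 27 is active.
Try x > 0, y > 0 (so mu_x = mu_y = 0): x = 3*mu/2, y = 1*mu/2
Substitute: 3*(3*mu/2) + 1*(1*mu/2) = 27
  mu*10/2 = 27 => mu = 27/5
x* = 81/10 > 0, y* = 27/10 > 0, consistent with mu_x = mu_y = 0.
f is convex and the constraints are linear, so this KKT point is the global minimum.
f* = 729/10
Active constraints: 3x + y >= 27 (holds with equality, mu = 27/5 > 0); x >= 0 and y >= 0 are inactive (mu_x = mu_y = 0).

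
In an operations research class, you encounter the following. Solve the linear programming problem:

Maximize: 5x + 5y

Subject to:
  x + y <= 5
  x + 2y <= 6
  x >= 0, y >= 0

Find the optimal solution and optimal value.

Feasible vertices: (0, 0), (0, 3), (4, 1), (5, 0)
Objective 5x + 5y at each:
  (0, 0): 0
  (0, 3): 15
  (4, 1): 25
  (5, 0): 25
Maximum is 25 at (4, 1).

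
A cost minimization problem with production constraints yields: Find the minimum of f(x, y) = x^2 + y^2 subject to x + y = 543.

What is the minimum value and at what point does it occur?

Substitute y = 543 - x into f(x,y) = x^2 + y^2:
g(x) = x^2 + (543 - x)^2 = 2x^2 - 1086x + 294849
g'(x) = 4x - 1086 = 0  =>  x = 543/2
y = 543 - 543/2 = 543/2
Minimum value = (543/2)^2 + (543/2)^2 = 294849/2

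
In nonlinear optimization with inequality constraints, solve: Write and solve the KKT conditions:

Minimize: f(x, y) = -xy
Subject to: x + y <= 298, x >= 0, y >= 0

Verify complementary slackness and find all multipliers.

Problem: min -xy s.t. x + y <= 298 (multiplier lambda), x >= 0 (mu_x), y >= 0 (mu_y)
KKT stationarity: -y + lambda - mu_x = 0, -x + lambda - mu_y = 0, with lambda, mu_x, mu_y >= 0
Complementary slackness: lambda*(x + y - 298) = 0, mu_x*x = 0, mu_y*y = 0
If lambda = 0: y = -mu_x <= 0 and x = -mu_y <= 0 force x = y = 0 with f = 0; but x = y = 149 is feasible with f = -22201 < 0, so this is not the minimum. Hence lambda > 0 and x + y = 298.
Try x > 0, y > 0 (so mu_x = mu_y = 0): y = lambda, x = lambda => x = y = lambda
x + y = 298 => 2*lambda = 298 => lambda = 149
x* = y* = 149 > 0, consistent with mu_x = mu_y = 0.
(Any feasible point with x = 0 or y = 0 has f = 0 > -22201, so the minimum is not on those boundaries.)
min(-xy) = -22201 (i.e. max xy = 22201)
Multipliers: lambda = 149, mu_x = 0, mu_y = 0
Complementary slackness: lambda*(x + y - 298) = 149*(149 + 149 - 298) = 0, mu_x*x = 0*149 = 0, mu_y*y = 0*149 = 0. Satisfied.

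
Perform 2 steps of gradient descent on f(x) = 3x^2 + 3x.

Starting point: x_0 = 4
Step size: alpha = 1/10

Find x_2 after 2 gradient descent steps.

f(x) = 3x^2 + 3x, f'(x) = 6x + (3)
Step 1: f'(4) = 27, x_1 = 4 - 1/10 * 27 = 13/10
Step 2: f'(13/10) = 54/5, x_2 = 13/10 - 1/10 * 54/5 = 11/50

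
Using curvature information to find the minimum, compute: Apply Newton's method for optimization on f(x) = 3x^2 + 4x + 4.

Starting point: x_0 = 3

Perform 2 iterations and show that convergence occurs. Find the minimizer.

f(x) = 3x^2 + 4x + 4, f'(x) = 6x + (4), f''(x) = 6
Step 1: f'(3) = 22, x_1 = 3 - 22/6 = -2/3
Step 2: f'(-2/3) = 0, x_2 = -2/3 (converged)
Newton's method converges in 1 step for quadratics.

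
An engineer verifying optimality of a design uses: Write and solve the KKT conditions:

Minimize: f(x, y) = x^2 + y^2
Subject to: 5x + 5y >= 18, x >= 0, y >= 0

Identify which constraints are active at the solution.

KKT conditions for min x^2 + y^2 s.t. 5x + 5y >= 18, x >= 0, y >= 0:
Stationarity: 2x = mu*5 + mu_x, 2y = mu*5 + mu_y, with mu, mu_x, mu_y >= 0
Complementary slackness: mu*(5x + 5y - 18) = 0, mu_x*x = 0, mu_y*y = 0
(0, 0) is infeasible (5*0 + 5*0 < 18), so if mu = 0 stationarity would force x = mu_x/2 >= 0, y = mu_y/2 >= 0 with mu_x*x = mu_y*y = 0, i.e. x = y = 0: contradiction. Hence mu > 0 and 5x + 5y = 18 is active.
Try x > 0, y > 0 (so mu_x = mu_y = 0): x = 5*mu/2, y = 5*mu/2
Substitute: 5*(5*mu/2) + 5*(5*mu/2) = 18
  mu*50/2 = 18 => mu = 18/25
x* = 9/5 > 0, y* = 9/5 > 0, consistent with mu_x = mu_y = 0.
f is convex and the constraints are linear, so this KKT point is the global minimum.
f* = 162/25
Active constraints: 5x + 5y >= 18 (holds with equality, mu = 18/25 > 0); x >= 0 and y >= 0 are inactive (mu_x = mu_y = 0).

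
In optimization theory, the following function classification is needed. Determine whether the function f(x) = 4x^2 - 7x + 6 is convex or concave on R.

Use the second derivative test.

f(x) = 4x^2 - 7x + 6
f'(x) = 8x - 7
f''(x) = 8
Since f''(x) = 8 > 0 for all x, f is convex on R.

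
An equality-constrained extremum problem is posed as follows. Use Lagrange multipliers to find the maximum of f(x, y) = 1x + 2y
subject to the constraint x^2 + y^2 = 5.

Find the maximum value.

Set up Lagrange conditions: grad f = lambda * grad g
  1 = 2*lambda*x
  2 = 2*lambda*y
From these: x/y = 1/2, so x = 1t, y = 2t for some t.
Substitute into constraint: (1t)^2 + (2t)^2 = 5
  t^2 * 5 = 5
  t = sqrt(5/5)
Maximum = 1*x + 2*y = (1^2 + 2^2)*t = 5 * sqrt(5/5) = 5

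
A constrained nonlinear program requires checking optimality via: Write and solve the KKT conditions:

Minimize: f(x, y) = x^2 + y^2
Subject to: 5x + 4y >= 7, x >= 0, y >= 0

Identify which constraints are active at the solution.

KKT conditions for min x^2 + y^2 s.t. 5x + 4y >= 7, x >= 0, y >= 0:
Stationarity: 2x = mu*5 + mu_x, 2y = mu*4 + mu_y, with mu, mu_x, mu_y >= 0
Complementary slackness: mu*(5x + 4y - 7) = 0, mu_x*x = 0, mu_y*y = 0
(0, 0) is infeasible (5*0 + 4*0 < 7), so if mu = 0 stationarity would force x = mu_x/2 >= 0, y = mu_y/2 >= 0 with mu_x*x = mu_y*y = 0, i.e. x = y = 0: contradiction. Hence mu > 0 and 5x + 4y = 7 is active.
Try x > 0, y > 0 (so mu_x = mu_y = 0): x = 5*mu/2, y = 4*mu/2
Substitute: 5*(5*mu/2) + 4*(4*mu/2) = 7
  mu*41/2 = 7 => mu = 14/41
x* = 35/41 > 0, y* = 28/41 > 0, consistent with mu_x = mu_y = 0.
f is convex and the constraints are linear, so this KKT point is the global minimum.
f* = 49/41
Active constraints: 5x + 4y >= 7 (holds with equality, mu = 14/41 > 0); x >= 0 and y >= 0 are inactive (mu_x = mu_y = 0).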